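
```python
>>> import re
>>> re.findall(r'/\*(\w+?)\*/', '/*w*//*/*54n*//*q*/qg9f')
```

['w', '54n', 'q']

`findall` collects group 1 from each match (3 total).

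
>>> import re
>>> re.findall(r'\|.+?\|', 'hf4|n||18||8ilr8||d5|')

['|n|', '|18|', '|8ilr8|', '|d5|']

Lazy quantifiers expand one character at a time until the remainder of the pattern can match.
Matches: at [3:6] → '|n|'; at [6:10] → '|18|'; at [10:17] → '|8ilr8|'; at [17:21] → '|d5|'.
No capturing groups, so `findall` returns the 4 full match strings.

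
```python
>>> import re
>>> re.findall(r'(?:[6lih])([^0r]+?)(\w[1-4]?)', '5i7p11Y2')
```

[('7', 'p1')]

This matches one of [6lih] (non-capturing group); then one or more of any character except [0r] (lazy) (captured); then a word character, then optionally a character in [1-4] (captured).
A `+?`/`*?`/`{m,n}?` starts at its minimum and grows only as far as needed for what follows to match.
Walking the string: at [1:5] match 'i7p1', groups = ('7', 'p1').
2 groups means the one result is a tuple of 2 captured strings — 1 here.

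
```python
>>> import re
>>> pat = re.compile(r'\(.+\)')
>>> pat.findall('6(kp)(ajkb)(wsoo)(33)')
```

Matches: at [1:21] → '(kp)(ajkb)(wsoo)(33)'.
Since nothing is captured, `findall` lists the 1 matched substring directly.

['(kp)(ajkb)(wsoo)(33)']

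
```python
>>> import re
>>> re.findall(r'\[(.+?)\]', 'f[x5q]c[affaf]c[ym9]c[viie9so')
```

With the lazy modifier that quantifier settles for the fewest repetitions that let the rest of the pattern succeed (the atoms after it are unaffected and can still be greedy).
Because there's exactly one group, `findall` drops the full match and keeps group 1 from each hit.

['x5q', 'affaf', 'ym9']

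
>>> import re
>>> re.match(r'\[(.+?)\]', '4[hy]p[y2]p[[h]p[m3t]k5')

None

`re.match` won't scan ahead — the pattern has to work from the very first character.
Here the string doesn't start with a match, so the call returns None.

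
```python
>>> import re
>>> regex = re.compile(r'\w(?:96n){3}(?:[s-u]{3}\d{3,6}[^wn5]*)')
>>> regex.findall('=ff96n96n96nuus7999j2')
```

['f96n96n96nuus7999j2']

The pattern matches a word character, then the literal '96n' repeated 3 times; then exactly 3 of a character in [s-u], then 3 to 6 of a digit, then zero or more of any character except [wn5] (non-capturing group).
`findall` yields the raw match text (1 of them) because the pattern has no groups.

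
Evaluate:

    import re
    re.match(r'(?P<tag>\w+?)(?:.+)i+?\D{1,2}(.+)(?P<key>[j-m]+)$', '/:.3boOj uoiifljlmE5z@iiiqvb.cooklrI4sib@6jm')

None

Pattern: one or more of a word character (lazy) (captured as 'tag'); then one or more of any character (non-capturing group); then one or more of the literal 'i' (lazy), then 1 to 2 of a non-digit; then one or more of any character (captured); then one or more of a character in [j-m] (captured as 'key'); then anchored at the end.
With `match`, the pattern is implicitly anchored at the beginning.
Here position 0 doesn't satisfy it, so the call returns None.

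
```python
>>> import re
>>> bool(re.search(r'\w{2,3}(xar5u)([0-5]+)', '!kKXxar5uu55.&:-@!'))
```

False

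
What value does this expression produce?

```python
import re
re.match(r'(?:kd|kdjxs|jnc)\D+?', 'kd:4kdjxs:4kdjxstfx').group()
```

'kd:'

`re.match` only tries the pattern at the start of the string.
The match spans [0:3] → 'kd:'.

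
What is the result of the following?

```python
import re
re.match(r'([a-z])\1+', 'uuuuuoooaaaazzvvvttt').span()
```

`re.match` only tries the pattern at the start of the string.
The match spans [0:5] → 'uuuuu'.

(0, 5)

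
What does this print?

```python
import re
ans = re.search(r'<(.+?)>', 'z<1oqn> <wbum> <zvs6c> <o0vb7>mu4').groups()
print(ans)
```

A non-greedy quantifier consumes as few characters as it can — just enough that the remainder of the pattern still matches from where it stops; whatever follows it matches normally.
`re.search` scans for the first position where the pattern succeeds.
The match spans [1:7] → '<1oqn>'.
Captured: group 1 = '1oqn'.

('1oqn',)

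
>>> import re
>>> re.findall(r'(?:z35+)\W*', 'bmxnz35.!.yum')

['z35.!.']

This matches the literal 'z3', then one or more of a literal '5' (non-capturing group); then zero or more of a non-word character.
Matches: at [4:10] → 'z35.!.'.
Since nothing is captured, `findall` lists the 1 matched substring directly.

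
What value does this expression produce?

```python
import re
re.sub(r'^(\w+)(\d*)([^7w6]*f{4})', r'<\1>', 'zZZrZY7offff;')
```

Pattern: anchored at the start of the string; then one or more of a word character (captured); then zero or more of a digit (captured); then zero or more of any character except [7w6], then exactly 4 of the literal 'f' (captured).
`\1` in the replacement pulls in group 1's text for each match.

'<zZZrZY7o>;'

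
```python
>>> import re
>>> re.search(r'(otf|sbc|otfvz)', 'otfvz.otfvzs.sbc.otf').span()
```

The regex engine tests alternatives in the order written; an earlier branch that matches wins even if a later one would match more.
The match spans [0:3] → 'otf'.

(0, 3)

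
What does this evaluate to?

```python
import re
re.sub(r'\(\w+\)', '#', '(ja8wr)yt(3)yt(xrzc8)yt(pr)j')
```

Matches: at [0:7] → '(ja8wr)'; at [9:12] → '(3)'; at [14:21] → '(xrzc8)'; at [23:27] → '(pr)'.
Each match is replaced by '#'.

'#yt#yt#yt#j'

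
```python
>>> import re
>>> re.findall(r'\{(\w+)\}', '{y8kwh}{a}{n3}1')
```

['y8kwh', 'a', 'n3']

One capturing group, so `findall` returns just the captured substring from each match — 3 in all.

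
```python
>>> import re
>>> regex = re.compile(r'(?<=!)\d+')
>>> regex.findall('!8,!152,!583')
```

Because the assertion is zero-width, the text it checks is not consumed and won't appear in the result.
`findall` yields the raw match text (3 of them) because the pattern has no groups.

['8', '152', '583']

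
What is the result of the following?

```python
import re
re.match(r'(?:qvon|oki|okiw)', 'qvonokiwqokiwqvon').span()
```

(0, 4)

`re.match` only tries the pattern at the start of the string.
The match spans [0:4] → 'qvon'.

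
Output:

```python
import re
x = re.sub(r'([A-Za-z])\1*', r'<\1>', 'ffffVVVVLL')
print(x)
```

<f><V><L>

After group 1 captures some text, `\1` only succeeds where that same text appears again.
`\1` in the replacement pulls in group 1's text for each match.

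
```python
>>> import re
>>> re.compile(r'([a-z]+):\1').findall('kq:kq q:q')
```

['kq', 'q']

A backreference is literal: `\1` must see the identical characters the first group matched.
With a single group, `findall` returns only what that group captured — 2 items.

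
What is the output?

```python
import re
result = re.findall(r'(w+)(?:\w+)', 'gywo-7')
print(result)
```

['w']

The pattern matches one or more of a literal 'w' (captured); then one or more of a word character (non-capturing group).
One capturing group, so `findall` returns just the captured substring from the one match — 1 in all.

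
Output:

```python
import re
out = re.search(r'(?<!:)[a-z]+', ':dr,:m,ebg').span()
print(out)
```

(2, 3)

The negative lookahead/lookbehind blocks any match where the forbidden context is present.
`search` walks the string left to right and returns the first match it finds.
The match spans [2:3] → 'r'.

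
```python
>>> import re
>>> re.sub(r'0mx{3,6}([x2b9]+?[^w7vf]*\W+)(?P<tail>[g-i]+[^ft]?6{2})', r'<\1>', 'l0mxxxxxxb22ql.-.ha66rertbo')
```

'l<b22ql.-.>rertbo'

Pattern: the literal '0m', then 3 to 6 of the literal 'x'; then one or more of one of [x2b9] (lazy), then zero or more of any character except [w7vf], then one or more of a non-word character (captured); then one or more of a character in [g-i], then optionally any character except [ft], then exactly 2 of the literal '6' (captured as 'tail').
`\1` in the replacement pulls in group 1's text for each match.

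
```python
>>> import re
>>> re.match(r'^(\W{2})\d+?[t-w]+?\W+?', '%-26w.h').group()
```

'%-26w.'

The pattern matches anchored at the start of the string; then exactly 2 of a non-word character (captured); then one or more of a digit (lazy), then one or more of a character in [t-w] (lazy), then one or more of a non-word character (lazy).
`re.match` only tries the pattern at the start of the string.
The match spans [0:6] → '%-26w.'.
Captured: group 1 = '%-'.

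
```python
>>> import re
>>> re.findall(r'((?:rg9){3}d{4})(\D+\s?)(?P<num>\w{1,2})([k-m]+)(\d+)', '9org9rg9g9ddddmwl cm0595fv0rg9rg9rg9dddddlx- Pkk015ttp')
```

5 groups means the one result is a tuple of 5 captured strings — 1 here.

[('rg9rg9rg9dddd', 'dlx- P', 'k', 'k', '015')]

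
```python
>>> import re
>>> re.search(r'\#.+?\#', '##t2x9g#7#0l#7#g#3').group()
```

'##t2x9g#'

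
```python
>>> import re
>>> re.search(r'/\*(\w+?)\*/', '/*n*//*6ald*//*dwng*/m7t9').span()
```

(0, 5)

`re.search` scans for the first position where the pattern succeeds.
The match spans [0:5] → '/*n*/'.
Captured: group 1 = 'n'.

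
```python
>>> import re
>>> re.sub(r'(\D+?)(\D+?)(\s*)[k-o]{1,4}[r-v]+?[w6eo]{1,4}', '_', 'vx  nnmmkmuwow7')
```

The pattern matches one or more of a non-digit (lazy) (captured); then one or more of a non-digit (lazy) (captured); then zero or more of whitespace (captured); then 1 to 4 of a character in [k-o], then one or more of a character in [r-v] (lazy), then 1 to 4 of one of [w6eo].
Every occurrence is swapped for '_'.

'_7'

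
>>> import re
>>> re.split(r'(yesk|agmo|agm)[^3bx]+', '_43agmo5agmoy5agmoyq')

Alternation tries branches left to right and keeps the first one that lets the overall match succeed at that position.
Matches to split on: at [3:20] → 'agmo5agmoy5agmoyq'.
`re.split` interleaves the captured-group text with the surrounding fragments.

['_43', 'agmo', '']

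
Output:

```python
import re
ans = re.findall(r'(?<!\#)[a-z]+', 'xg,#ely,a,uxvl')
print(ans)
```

Because the assertion is negative and zero-width, positions next to the forbidden text are skipped.
No capturing groups, so `findall` returns the 4 full match strings.

['xg', 'ly', 'a', 'uxvl']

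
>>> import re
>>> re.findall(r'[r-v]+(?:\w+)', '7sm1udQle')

With no groups in the pattern, `findall` gives back each whole match — 1 here.

['sm1udQle']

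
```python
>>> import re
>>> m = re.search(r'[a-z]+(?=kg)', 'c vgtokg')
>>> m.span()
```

(2, 6)

The lookaround is zero-width — it requires the adjacent text to match without consuming it, so the asserted text isn't part of the match.
The match spans [2:6] → 'vgto'.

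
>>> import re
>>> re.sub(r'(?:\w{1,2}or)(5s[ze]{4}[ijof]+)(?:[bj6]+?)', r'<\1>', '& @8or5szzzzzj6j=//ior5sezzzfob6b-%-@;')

'& @8or5szzzzzj6j=//<5sezzzfo>6b-%-@;'

The replacement refers to a captured group, so each match is rewritten using its own captured text.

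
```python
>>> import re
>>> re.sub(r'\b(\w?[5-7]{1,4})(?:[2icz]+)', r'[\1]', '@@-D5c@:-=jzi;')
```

'@@-[D5]@:-=jzi;'

Pattern: a word boundary (`\b`, zero-width); then optionally a word character, then 1 to 4 of a character in [5-7] (captured); then one or more of one of [2icz] (non-capturing group).
Matches: at [3:6] → 'D5c'.
`\1` in the replacement pulls in group 1's text for each match.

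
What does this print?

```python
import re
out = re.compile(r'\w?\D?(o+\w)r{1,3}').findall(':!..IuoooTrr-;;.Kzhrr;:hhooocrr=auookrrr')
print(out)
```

['oooT', 'oooc', 'ook']

The pattern matches optionally a word character, then optionally a non-digit; then one or more of the literal 'o', then a word character (captured); then 1 to 3 of a literal 'r'.
Walking the string: at [4:12] match 'IuoooTrr', group 1 = 'oooT'; at [23:31] match 'hhooocrr', group 1 = 'oooc'; at [32:40] match 'auookrrr', group 1 = 'ook'.
Because there's exactly one group, `findall` drops the full match and keeps group 1 from each hit.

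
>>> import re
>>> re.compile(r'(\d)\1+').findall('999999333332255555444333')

After group 1 captures some text, `\1` only succeeds where that same text appears again.
Walking the string: at [0:6] match '999999', group 1 = '9'; at [6:11] match '33333', group 1 = '3'; at [11:13] match '22', group 1 = '2'; at [13:18] match '55555', group 1 = '5'; at [18:21] match '444', group 1 = '4'; ….
With a single group, `findall` returns only what that group captured — 6 items.

['9', '3', '2', '5', '4', '3']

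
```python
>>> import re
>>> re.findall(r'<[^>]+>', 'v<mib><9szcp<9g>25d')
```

['<mib>', '<9szcp<9g>']

Scanning left to right: at [1:6] → '<mib>'; at [6:16] → '<9szcp<9g>'.
No capturing groups, so `findall` returns the 2 full match strings.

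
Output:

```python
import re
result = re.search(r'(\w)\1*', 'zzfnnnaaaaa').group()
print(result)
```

The backreference `\1` re-matches whatever the first group consumed, character for character.
`search` walks the string left to right and returns the first match it finds.
The match spans [0:2] → 'zz'.
Captured: group 1 = 'z'.

zz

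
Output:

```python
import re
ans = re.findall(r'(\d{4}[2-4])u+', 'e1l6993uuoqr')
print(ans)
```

This matches exactly 4 of a digit, then a character in [2-4] (captured); then one or more of a literal 'u'.
Because there's exactly one group, `findall` drops the full match and keeps group 1 from each hit.
Nothing in the string satisfies the pattern, so the list is empty.

[]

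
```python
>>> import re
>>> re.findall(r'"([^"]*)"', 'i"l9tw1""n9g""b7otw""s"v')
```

['l9tw1', 'n9g', 'b7otw', 's']

Walking the string: at [1:8] match '"l9tw1"', group 1 = 'l9tw1'; at [8:13] match '"n9g"', group 1 = 'n9g'; at [13:20] match '"b7otw"', group 1 = 'b7otw'; at [20:23] match '"s"', group 1 = 's'.
`findall` collects group 1 from each match (4 total).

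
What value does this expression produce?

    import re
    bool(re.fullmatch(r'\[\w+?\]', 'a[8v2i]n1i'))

False

For `fullmatch`, every character of the input must be accounted for by the pattern.
Here the pattern can't cover the whole string, so the call returns None, and `bool(None)` is False.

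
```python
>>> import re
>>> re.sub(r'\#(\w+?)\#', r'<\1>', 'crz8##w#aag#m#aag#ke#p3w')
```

'crz8#<w>aag<m>aag<ke>p3w'

Matches: at [5:8] → '#w#'; at [11:14] → '#m#'; at [17:21] → '#ke#'.
Each match is replaced using the text its own group 1 captured.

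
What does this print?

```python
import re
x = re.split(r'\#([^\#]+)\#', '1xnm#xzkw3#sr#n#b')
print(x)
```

['1xnm', 'xzkw3', 'sr', 'n', 'b']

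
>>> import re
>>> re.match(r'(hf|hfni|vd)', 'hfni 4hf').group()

'hf'

`re.match` only tries the pattern at the start of the string.
The match spans [0:2] → 'hf'.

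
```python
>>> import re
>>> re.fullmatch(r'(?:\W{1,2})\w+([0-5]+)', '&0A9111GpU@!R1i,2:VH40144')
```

None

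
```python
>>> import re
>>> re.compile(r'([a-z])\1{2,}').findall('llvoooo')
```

['o']

`\1` has to match the exact text group 1 already captured.
With a single group, `findall` returns only what that group captured — 1 item.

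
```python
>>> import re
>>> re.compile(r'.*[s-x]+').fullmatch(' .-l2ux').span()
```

Pattern: zero or more of any character; then one or more of a character in [s-x].
`fullmatch` succeeds only if the pattern covers the string from start to end.
The match spans [0:7] → ' .-l2ux'.

(0, 7)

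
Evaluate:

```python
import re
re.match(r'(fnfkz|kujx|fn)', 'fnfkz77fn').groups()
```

('fnfkz',)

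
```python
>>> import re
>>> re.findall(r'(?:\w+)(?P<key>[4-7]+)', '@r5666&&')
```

['6']

The pattern matches one or more of a word character (non-capturing group); then one or more of a character in [4-7] (captured as 'key').
Walking the string: at [1:6] match 'r5666', group 1 = '6'.
Because there's exactly one group, `findall` drops the full match and keeps group 1 from the one hit.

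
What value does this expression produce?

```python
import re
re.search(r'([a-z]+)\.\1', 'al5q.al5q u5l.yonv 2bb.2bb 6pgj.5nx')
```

`\1` has to match the exact text group 1 already captured.
Here the pattern never matches, so the call returns None.

None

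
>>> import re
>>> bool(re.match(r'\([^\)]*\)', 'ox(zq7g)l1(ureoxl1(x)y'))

`re.match` only tries the pattern at the start of the string.
Here the string doesn't start with a match, so the call returns None, and `bool(None)` is False.

False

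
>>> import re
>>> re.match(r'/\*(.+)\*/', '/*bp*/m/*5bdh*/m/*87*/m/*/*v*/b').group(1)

'bp*/m/*5bdh*/m/*87*/m/*/*v'

With `match`, the pattern is implicitly anchored at the beginning.
The match spans [0:30] → '/*bp*/m/*5bdh*/m/*87*/m/*/*v*/'.
Captured: group 1 = 'bp*/m/*5bdh*/m/*87*/m/*/*v'.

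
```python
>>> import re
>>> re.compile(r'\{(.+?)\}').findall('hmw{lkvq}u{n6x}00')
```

['lkvq', 'n6x']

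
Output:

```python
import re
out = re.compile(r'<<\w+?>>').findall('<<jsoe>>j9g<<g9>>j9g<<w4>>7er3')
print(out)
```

['<<jsoe>>', '<<g9>>', '<<w4>>']

Scanning left to right: at [0:8] → '<<jsoe>>'; at [11:17] → '<<g9>>'; at [20:26] → '<<w4>>'.
With no groups in the pattern, `findall` gives back each whole match — 3 here.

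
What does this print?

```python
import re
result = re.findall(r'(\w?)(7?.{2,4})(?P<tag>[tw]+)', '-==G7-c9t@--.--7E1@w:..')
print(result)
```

Pattern: optionally a word character (captured); then optionally a literal '7', then 2 to 4 of any character (captured); then one or more of one of [tw] (captured as 'tag').
Matches: at [3:9] match 'G7-c9t', groups = ('G', '7-c9', 't'); at [15:20] match '7E1@w', groups = ('7', 'E1@', 'w').
With 3 capturing groups, `findall` returns a 3-tuple per match.

[('G', '7-c9', 't'), ('7', 'E1@', 'w')]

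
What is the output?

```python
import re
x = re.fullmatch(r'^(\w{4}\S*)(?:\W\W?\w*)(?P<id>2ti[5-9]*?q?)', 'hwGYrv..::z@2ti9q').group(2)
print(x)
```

The match spans [0:17] → 'hwGYrv..::z@2ti9q'.
Captured: group 1 = 'hwGYrv..::z', group 2 = '2ti9q'.

2ti9q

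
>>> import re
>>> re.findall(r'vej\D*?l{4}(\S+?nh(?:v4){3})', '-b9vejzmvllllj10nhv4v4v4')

The pattern matches the literal 'vej', then zero or more of a non-digit (lazy), then exactly 4 of a literal 'l'; then one or more of a non-whitespace character (lazy), then the literal 'nh', then the literal 'v4' repeated 3 times (captured).
Scanning left to right: at [3:24] match 'vejzmvllllj10nhv4v4v4', group 1 = 'j10nhv4v4v4'.
Because there's exactly one group, `findall` drops the full match and keeps group 1 from the one hit.

['j10nhv4v4v4']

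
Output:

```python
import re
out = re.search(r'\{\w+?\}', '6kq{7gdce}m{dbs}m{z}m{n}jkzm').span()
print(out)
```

The match spans [3:10] → '{7gdce}'.

(3, 10)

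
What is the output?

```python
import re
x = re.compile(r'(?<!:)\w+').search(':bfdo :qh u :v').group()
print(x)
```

fdo

The negative lookahead/lookbehind blocks any match where the forbidden context is present.
`search` walks the string left to right and returns the first match it finds.
The match spans [2:5] → 'fdo'.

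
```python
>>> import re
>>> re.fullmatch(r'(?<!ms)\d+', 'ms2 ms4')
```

`fullmatch` succeeds only if the pattern covers the string from start to end.
Here the string isn't matched end-to-end, so the call returns None.

None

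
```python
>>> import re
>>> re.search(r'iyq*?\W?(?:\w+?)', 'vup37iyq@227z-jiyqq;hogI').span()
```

This matches the literal 'iy', then zero or more of a literal 'q' (lazy), then optionally a non-word character; then one or more of a word character (lazy) (non-capturing group).
A non-greedy quantifier consumes as few characters as it can — just enough that the remainder of the pattern still matches from where it stops; whatever follows it matches normally.
Unlike `match`, `search` isn't anchored — it looks for the pattern anywhere in the string.
The match spans [5:8] → 'iyq'.

(5, 8)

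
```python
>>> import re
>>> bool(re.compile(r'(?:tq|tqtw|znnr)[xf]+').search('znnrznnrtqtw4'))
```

False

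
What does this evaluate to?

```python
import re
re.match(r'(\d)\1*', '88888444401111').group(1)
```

'8'

`\1` is not a pattern — it's the concrete string captured by group 1, re-applied verbatim.
`re.match` only tries the pattern at the start of the string.
The match spans [0:5] → '88888'.
Captured: group 1 = '8'.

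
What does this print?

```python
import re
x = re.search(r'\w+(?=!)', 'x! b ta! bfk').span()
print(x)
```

The `(?=…)`/`(?<=…)` assertion just peeks at neighbouring text; it doesn't advance the match position.
Unlike `match`, `search` isn't anchored — it looks for the pattern anywhere in the string.
The match spans [0:1] → 'x'.

(0, 1)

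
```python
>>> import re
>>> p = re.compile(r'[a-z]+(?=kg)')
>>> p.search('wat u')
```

None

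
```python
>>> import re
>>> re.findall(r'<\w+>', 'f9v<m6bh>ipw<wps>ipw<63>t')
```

['<m6bh>', '<wps>', '<63>']

Scanning left to right: at [3:9] → '<m6bh>'; at [12:17] → '<wps>'; at [20:24] → '<63>'.
With no groups in the pattern, `findall` gives back each whole match — 3 here.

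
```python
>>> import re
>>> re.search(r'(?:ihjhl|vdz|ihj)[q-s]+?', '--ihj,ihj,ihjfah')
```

None

`re.search` tries every starting position until one works.
Here the pattern never matches, so the call returns None.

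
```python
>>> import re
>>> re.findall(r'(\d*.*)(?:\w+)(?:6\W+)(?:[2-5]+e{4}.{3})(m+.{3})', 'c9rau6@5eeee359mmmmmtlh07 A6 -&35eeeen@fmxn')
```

This matches zero or more of a digit, then zero or more of any character (captured); then one or more of a word character (non-capturing group); then a literal '6', then one or more of a non-word character (non-capturing group); then one or more of a character in [2-5], then exactly 4 of the literal 'e', then exactly 3 of any character (non-capturing group); then one or more of a literal 'm', then exactly 3 of any character (captured).
2 groups means the one result is a tuple of 2 captured strings — 1 here.

[('c9ra', 'mmmmmtlh')]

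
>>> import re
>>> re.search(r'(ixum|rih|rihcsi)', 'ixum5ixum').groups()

('ixum',)

Unlike `match`, `search` isn't anchored — it looks for the pattern anywhere in the string.
The match spans [0:4] → 'ixum'.
Captured: group 1 = 'ixum'.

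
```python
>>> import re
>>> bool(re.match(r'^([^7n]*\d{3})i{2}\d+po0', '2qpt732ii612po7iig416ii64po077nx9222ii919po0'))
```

This matches anchored at the start of the string; then zero or more of any character except [7n], then exactly 3 of a digit (captured); then exactly 2 of the literal 'i', then one or more of a digit, then the literal 'po0'.
`re.match` won't scan ahead — the pattern has to work from the very first character.
Here position 0 doesn't satisfy it, so the call returns None, and `bool(None)` is False.

False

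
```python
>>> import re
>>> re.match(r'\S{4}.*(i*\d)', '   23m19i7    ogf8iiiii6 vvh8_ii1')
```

None

`re.match` only tries the pattern at the start of the string.
Here the pattern fails at index 0, so the call returns None.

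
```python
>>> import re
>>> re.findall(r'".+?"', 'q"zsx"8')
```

['"zsx"']

Since nothing is captured, `findall` lists the 1 matched substring directly.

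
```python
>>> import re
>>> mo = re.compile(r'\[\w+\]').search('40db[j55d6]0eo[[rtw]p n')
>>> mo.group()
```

'[j55d6]'

`search` walks the string left to right and returns the first match it finds.
The match spans [4:11] → '[j55d6]'.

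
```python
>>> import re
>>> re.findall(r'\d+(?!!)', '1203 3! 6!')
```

['1203']

A negative assertion filters positions out without eating any characters.
Scanning left to right: at [0:4] → '1203'.
No capturing groups, so `findall` returns the 1 full match string.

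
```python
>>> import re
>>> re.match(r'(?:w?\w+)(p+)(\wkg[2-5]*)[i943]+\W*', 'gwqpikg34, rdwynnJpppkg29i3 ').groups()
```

This matches optionally the literal 'w', then one or more of a word character (non-capturing group); then one or more of a literal 'p' (captured); then a word character, then the literal 'kg', then zero or more of a character in [2-5] (captured); then one or more of one of [i943], then zero or more of a non-word character.
`re.match` won't scan ahead — the pattern has to work from the very first character.
The match spans [0:11] → 'gwqpikg34, '.
Captured: group 1 = 'p', group 2 = 'ikg3'.

('p', 'ikg3')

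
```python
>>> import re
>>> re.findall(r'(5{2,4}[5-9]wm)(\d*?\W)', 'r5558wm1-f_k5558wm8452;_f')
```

[('5558wm', '1-'), ('5558wm', '8452;')]

Pattern: 2 to 4 of a literal '5', then a character in [5-9], then the literal 'wm' (captured); then zero or more of a digit (lazy), then a non-word character (captured).
Scanning left to right: at [1:9] match '5558wm1-', groups = ('5558wm', '1-'); at [12:23] match '5558wm8452;', groups = ('5558wm', '8452;').
`findall` packs the 2 group values into a tuple for every match.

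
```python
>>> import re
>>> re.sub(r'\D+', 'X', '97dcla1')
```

'97X1'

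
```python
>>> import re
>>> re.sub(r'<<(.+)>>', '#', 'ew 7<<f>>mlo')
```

'ew 7#mlo'

Matches: at [4:9] → '<<f>>'.
`sub` substitutes '#' at each match site.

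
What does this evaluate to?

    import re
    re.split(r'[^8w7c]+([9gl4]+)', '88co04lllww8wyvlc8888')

This matches one or more of any character except [8w7c]; then one or more of one of [9gl4] (captured).
Matches to split on: at [3:9] → 'o04lll'; at [13:16] → 'yvl'.
The group in the pattern means `split` returns the separators' captures alongside the pieces.

['88c', 'l', 'ww8w', 'l', 'c8888']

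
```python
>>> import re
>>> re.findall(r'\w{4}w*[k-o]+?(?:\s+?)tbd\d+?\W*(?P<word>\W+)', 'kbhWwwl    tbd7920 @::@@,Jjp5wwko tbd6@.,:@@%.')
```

Pattern: exactly 4 of a word character, then zero or more of a literal 'w', then one or more of a character in [k-o] (lazy); then one or more of whitespace (lazy) (non-capturing group); then the literal 'tbd', then one or more of a digit (lazy), then zero or more of a non-word character; then one or more of a non-word character (captured as 'word').
Walking the string: at [0:25] match 'kbhWwwl    tbd7920 @::@@,', group 1 = ','; at [25:46] match 'Jjp5wwko tbd6@.,:@@%.', group 1 = '.'.
`findall` collects group 1 from each match (2 total).

[',', '.']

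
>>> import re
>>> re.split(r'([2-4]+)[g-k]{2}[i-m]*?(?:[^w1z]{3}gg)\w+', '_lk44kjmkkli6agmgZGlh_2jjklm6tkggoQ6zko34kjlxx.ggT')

['_lk44kjmkkli6agmgZGlh_', '2', '.ggT']

Because the pattern has a capturing group, `split` also inserts each captured text between the pieces.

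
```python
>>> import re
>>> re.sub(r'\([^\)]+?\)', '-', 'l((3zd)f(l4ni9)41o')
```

'l-f-41o'

Matches: at [1:7] → '((3zd)'; at [8:15] → '(l4ni9)'.
Every occurrence is swapped for '-'.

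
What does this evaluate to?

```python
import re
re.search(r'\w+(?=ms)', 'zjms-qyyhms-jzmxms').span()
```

Lookahead/lookbehind check context without consuming it, so the matched span excludes the asserted characters.
Unlike `match`, `search` isn't anchored — it looks for the pattern anywhere in the string.
The match spans [0:2] → 'zj'.

(0, 2)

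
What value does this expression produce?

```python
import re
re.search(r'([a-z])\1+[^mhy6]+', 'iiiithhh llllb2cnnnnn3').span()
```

(0, 5)

After group 1 captures some text, `\1` only succeeds where that same text appears again.
Unlike `match`, `search` isn't anchored — it looks for the pattern anywhere in the string.
The match spans [0:5] → 'iiiit'.
Captured: group 1 = 'i'.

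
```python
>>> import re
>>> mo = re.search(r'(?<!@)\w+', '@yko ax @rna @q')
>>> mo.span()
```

(2, 4)

A negative assertion filters positions out without eating any characters.
`search` walks the string left to right and returns the first match it finds.
The match spans [2:4] → 'ko'.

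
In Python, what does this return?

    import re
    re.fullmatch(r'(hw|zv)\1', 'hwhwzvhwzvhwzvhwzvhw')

None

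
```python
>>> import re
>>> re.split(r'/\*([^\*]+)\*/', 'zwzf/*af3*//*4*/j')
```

The group in the pattern means `split` returns the separators' captures alongside the pieces.

['zwzf', 'af3', '', '4', 'j']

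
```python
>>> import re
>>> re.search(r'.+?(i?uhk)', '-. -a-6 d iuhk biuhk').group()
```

Pattern: one or more of any character (lazy); then optionally a literal 'i', then the literal 'uhk' (captured).
Lazy quantifiers expand one character at a time until the remainder of the pattern can match.
`re.search` tries every starting position until one works.
The match spans [0:14] → '-. -a-6 d iuhk'.
Captured: group 1 = 'iuhk'.

'-. -a-6 d iuhk'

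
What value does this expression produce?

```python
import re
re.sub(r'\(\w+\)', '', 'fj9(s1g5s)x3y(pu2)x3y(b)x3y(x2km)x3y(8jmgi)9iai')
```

Matches: at [3:10] → '(s1g5s)'; at [13:18] → '(pu2)'; at [21:24] → '(b)'; at [27:33] → '(x2km)'; at [36:43] → '(8jmgi)'.
Every occurrence is swapped for ''.

'fj9x3yx3yx3yx3y9iai'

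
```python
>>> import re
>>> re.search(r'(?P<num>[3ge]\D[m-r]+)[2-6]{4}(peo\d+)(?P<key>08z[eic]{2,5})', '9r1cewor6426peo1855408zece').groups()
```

The match spans [4:26] → 'ewor6426peo1855408zece'.
Captured: group 1 = 'ewor', group 2 = 'peo18554', group 3 = '08zece'.

('ewor', 'peo18554', '08zece')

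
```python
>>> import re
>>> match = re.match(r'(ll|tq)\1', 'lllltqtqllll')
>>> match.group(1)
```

The match spans [0:4] → 'llll'.
Captured: group 1 = 'll'.

'll'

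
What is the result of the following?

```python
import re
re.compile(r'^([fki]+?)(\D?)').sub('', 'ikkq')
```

With the lazy modifier that quantifier settles for the fewest repetitions that let the rest of the pattern succeed (the atoms after it are unaffected and can still be greedy).
Every occurrence is swapped for ''.

'kq'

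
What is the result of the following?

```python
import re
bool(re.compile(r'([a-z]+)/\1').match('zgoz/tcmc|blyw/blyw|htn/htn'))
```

The backreference `\1` re-matches whatever the first group consumed, character for character.
`match` is anchored at position 0; if the pattern doesn't fit there, it returns None.
Here position 0 doesn't satisfy it, so the call returns None, and `bool(None)` is False.

False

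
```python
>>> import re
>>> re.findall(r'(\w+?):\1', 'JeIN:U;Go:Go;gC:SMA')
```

['Go']

`\1` has to match the exact text group 1 already captured.
With a single group, `findall` returns only what that group captured — 1 item.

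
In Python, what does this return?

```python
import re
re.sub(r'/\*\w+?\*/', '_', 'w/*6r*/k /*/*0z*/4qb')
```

Matches: at [1:7] → '/*6r*/'; at [11:17] → '/*0z*/'.
Each match is replaced by '_'.

'w_k /*_4qb'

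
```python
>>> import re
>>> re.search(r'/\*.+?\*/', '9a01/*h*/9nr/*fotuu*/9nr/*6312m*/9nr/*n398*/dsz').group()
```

'/*h*/'

`re.search` scans for the first position where the pattern succeeds.
The match spans [4:9] → '/*h*/'.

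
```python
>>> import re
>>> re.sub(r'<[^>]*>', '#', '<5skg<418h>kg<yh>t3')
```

'#kg#t3'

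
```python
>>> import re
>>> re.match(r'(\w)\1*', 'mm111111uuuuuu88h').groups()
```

('m',)

The match spans [0:2] → 'mm'.
Captured: group 1 = 'm'.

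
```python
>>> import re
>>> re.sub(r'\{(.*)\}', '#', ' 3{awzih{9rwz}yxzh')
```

Each match is replaced by '#'.

' 3#yxzh'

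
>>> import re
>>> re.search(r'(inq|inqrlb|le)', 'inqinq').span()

`re.search` scans for the first position where the pattern succeeds.
The match spans [0:3] → 'inq'.
Captured: group 1 = 'inq'.

(0, 3)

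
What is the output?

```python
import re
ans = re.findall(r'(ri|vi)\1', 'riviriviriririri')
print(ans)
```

The backreference `\1` re-matches whatever the first group consumed, character for character.
Matches: at [8:12] match 'riri', group 1 = 'ri'; at [12:16] match 'riri', group 1 = 'ri'.
Because there's exactly one group, `findall` drops the full match and keeps group 1 from each hit.

['ri', 'ri']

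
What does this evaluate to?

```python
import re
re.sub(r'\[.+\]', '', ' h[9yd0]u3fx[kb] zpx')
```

' h zpx'

Matches: at [2:16] → '[9yd0]u3fx[kb]'.
Each match is replaced by ''.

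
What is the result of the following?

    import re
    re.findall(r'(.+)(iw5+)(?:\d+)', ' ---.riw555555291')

This matches one or more of any character (captured); then the literal 'iw', then one or more of the literal '5' (captured); then one or more of a digit (non-capturing group).
Matches: at [0:17] match ' ---.riw555555291', groups = (' ---.r', 'iw555555').
Multiple groups make `findall` return tuples — one 2-tuple for the one match.

[(' ---.r', 'iw555555')]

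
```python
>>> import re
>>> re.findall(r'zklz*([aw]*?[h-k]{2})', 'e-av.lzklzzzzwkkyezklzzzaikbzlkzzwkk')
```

This matches the literal 'zkl', then zero or more of the literal 'z'; then zero or more of one of [aw] (lazy), then exactly 2 of a character in [h-k] (captured).
Scanning left to right: at [6:16] match 'zklzzzzwkk', group 1 = 'wkk'; at [18:27] match 'zklzzzaik', group 1 = 'aik'.
`findall` collects group 1 from each match (2 total).

['wkk', 'aik']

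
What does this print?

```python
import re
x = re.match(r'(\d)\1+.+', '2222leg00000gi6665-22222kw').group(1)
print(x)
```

After group 1 captures some text, `\1` only succeeds where that same text appears again.
With `match`, the pattern is implicitly anchored at the beginning.
The match spans [0:26] → '2222leg00000gi6665-22222kw'.
Captured: group 1 = '2'.

2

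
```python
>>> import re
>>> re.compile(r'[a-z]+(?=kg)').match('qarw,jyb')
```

Because the assertion is zero-width, the text it checks is not consumed and won't appear in the result.
`re.match` won't scan ahead — the pattern has to work from the very first character.
Here position 0 doesn't satisfy it, so the call returns None.

None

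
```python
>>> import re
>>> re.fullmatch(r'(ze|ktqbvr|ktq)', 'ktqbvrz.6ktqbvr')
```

None

`re.fullmatch` requires the pattern to consume the entire string.
Here the pattern can't cover the whole string, so the call returns None.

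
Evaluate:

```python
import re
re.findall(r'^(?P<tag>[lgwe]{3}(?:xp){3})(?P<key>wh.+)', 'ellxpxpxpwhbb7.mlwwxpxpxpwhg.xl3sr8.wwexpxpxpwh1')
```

The pattern matches anchored at the start of the string; then exactly 3 of one of [lgwe], then the literal 'xp' repeated 3 times (captured as 'tag'); then the literal 'wh', then one or more of any character (captured as 'key').
With 2 capturing groups, `findall` returns a 2-tuple per match.

[('ellxpxpxp', 'whbb7.mlwwxpxpxpwhg.xl3sr8.wwexpxpxpwh1')]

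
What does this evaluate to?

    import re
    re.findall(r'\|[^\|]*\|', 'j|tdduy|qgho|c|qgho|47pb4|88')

['|tdduy|', '|c|', '|47pb4|']

`findall` yields the raw match text (3 of them) because the pattern has no groups.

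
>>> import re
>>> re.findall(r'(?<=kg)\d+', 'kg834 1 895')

The positive lookaround only admits positions where the adjacent text matches; those characters stay outside the span.
With no groups in the pattern, `findall` gives back each whole match — 1 here.

['834']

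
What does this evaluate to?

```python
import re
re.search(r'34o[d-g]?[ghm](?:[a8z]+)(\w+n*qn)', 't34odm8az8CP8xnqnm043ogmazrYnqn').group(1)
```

This matches the literal '34o', then optionally a character in [d-g]; then one of [ghm]; then one or more of one of [a8z] (non-capturing group); then one or more of a word character, then zero or more of a literal 'n', then the literal 'qn' (captured).
`re.search` tries every starting position until one works.
The match spans [1:31] → '34odm8az8CP8xnqnm043ogmazrYnqn'.
Captured: group 1 = 'CP8xnqnm043ogmazrYnqn'.

'CP8xnqnm043ogmazrYnqn'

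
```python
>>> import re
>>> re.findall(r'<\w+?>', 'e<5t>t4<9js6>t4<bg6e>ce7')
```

Walking the string: at [1:5] → '<5t>'; at [7:13] → '<9js6>'; at [15:21] → '<bg6e>'.
With no groups in the pattern, `findall` gives back each whole match — 3 here.

['<5t>', '<9js6>', '<bg6e>']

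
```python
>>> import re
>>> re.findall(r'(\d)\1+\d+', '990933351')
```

`\1` is not a pattern — it's the concrete string captured by group 1, re-applied verbatim.
Scanning left to right: at [0:9] match '990933351', group 1 = '9'.
`findall` collects group 1 from the one match (1 total).

['9']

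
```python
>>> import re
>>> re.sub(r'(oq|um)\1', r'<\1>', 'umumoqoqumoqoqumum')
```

'<um><oq>um<oq><um>'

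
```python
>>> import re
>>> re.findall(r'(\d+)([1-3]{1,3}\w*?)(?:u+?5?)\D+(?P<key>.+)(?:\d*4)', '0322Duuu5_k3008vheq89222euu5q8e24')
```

This matches one or more of a digit (captured); then 1 to 3 of a character in [1-3], then zero or more of a word character (lazy) (captured); then one or more of the literal 'u' (lazy), then optionally a literal '5' (non-capturing group); then one or more of a non-digit; then one or more of any character (captured as 'key'); then zero or more of a digit, then the literal '4' (non-capturing group).
Scanning left to right: at [0:33] match '0322Duuu5_k3008vheq89222euu5q8e24', groups = ('032', '2D', '5_k3008vheq89222euu5q8e2').
`findall` packs the 3 group values into a tuple for every match.

[('032', '2D', '5_k3008vheq89222euu5q8e2')]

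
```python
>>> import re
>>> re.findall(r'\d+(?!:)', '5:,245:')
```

['24']

`(?!…)`/`(?<!…)` only lets a position through if the neighbouring text does NOT match; no characters are consumed.
Scanning left to right: at [3:5] → '24'.
With no groups in the pattern, `findall` gives back each whole match — 1 here.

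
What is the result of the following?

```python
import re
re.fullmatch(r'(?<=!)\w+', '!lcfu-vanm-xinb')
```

The lookaround is zero-width — it requires the adjacent text to match without consuming it, so the asserted text isn't part of the match.
`fullmatch` succeeds only if the pattern covers the string from start to end.
Here the string isn't matched end-to-end, so the call returns None.

None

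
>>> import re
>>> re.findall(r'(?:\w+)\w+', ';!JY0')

['JY0']

Since nothing is captured, `findall` lists the 1 matched substring directly.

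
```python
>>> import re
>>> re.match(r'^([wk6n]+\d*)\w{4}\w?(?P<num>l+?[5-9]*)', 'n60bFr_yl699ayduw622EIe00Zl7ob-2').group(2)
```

'l699'

The match spans [0:12] → 'n60bFr_yl699'.
Captured: group 1 = 'n60', group 2 = 'l699'.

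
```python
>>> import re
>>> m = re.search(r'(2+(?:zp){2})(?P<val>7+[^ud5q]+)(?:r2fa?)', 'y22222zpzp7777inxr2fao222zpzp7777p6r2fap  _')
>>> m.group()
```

Pattern: one or more of a literal '2', then the literal 'zp' repeated 2 times (captured); then one or more of the literal '7', then one or more of any character except [ud5q] (captured as 'val'); then the literal 'r2f', then optionally the literal 'a' (non-capturing group).
`re.search` scans for the first position where the pattern succeeds.
The match spans [1:39] → '22222zpzp7777inxr2fao222zpzp7777p6r2fa'.
Captured: group 1 = '22222zpzp', group 2 = '7777inxr2fao222zpzp7777p6'.

'22222zpzp7777inxr2fao222zpzp7777p6r2fa'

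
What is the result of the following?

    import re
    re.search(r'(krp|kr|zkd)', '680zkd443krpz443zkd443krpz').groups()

('zkd',)

The match spans [3:6] → 'zkd'.
Captured: group 1 = 'zkd'.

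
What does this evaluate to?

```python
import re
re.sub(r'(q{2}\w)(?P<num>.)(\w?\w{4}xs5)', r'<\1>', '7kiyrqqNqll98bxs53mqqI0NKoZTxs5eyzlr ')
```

'7kiyr<qqN>3m<qqI>eyzlr '

This matches exactly 2 of a literal 'q', then a word character (captured); then any character (captured as 'num'); then optionally a word character, then exactly 4 of a word character, then the literal 'xs5' (captured).
Matches: at [5:17] → 'qqNqll98bxs5'; at [19:31] → 'qqI0NKoZTxs5'.
Each match is replaced using the text its own group 1 captured.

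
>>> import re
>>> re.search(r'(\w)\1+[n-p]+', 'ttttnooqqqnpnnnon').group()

`\1` is not a pattern — it's the concrete string captured by group 1, re-applied verbatim.
`re.search` scans for the first position where the pattern succeeds.
The match spans [0:7] → 'ttttnoo'.
Captured: group 1 = 't'.

'ttttnoo'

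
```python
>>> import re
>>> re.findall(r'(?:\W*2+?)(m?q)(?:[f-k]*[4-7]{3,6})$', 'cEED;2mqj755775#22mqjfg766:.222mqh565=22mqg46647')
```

['mq']

This matches zero or more of a non-word character, then one or more of a literal '2' (lazy) (non-capturing group); then optionally the literal 'm', then a literal 'q' (captured); then zero or more of a character in [f-k], then 3 to 6 of a character in [4-7] (non-capturing group); then anchored at the end.
Scanning left to right: at [37:48] match '=22mqg46647', group 1 = 'mq'.
Because there's exactly one group, `findall` drops the full match and keeps group 1 from the one hit.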